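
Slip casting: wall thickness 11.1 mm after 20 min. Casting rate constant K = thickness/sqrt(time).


K = 11.1 / sqrt(20) = 11.1 / 4.4721 = 2.482 mm/min^0.5

2.482


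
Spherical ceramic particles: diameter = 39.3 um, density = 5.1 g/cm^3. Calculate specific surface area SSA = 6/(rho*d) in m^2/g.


SSA = 6 / (5.1 * 39.3) = 0.03 m^2/g

0.03


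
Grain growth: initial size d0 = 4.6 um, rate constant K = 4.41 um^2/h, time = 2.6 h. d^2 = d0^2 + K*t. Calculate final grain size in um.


d^2 = 4.6^2 + 4.41*2.6 = 32.626
d = sqrt(32.626) = 5.71 um

5.71


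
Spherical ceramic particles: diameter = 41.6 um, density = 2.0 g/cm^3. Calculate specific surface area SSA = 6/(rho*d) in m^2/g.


SSA = 6 / (2.0 * 41.6) = 0.072 m^2/g

0.072


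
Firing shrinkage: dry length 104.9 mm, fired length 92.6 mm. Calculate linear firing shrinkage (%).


FS = (104.9 - 92.6) / 104.9 * 100 = 11.73%

11.73


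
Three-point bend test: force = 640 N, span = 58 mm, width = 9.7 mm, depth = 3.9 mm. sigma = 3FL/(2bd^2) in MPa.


sigma = 3*640*58/(2*9.7*3.9^2) = 377.4 MPa

377.4


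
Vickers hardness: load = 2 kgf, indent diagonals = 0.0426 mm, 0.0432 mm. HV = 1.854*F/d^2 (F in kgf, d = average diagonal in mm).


d_avg = (0.0426+0.0432)/2 = 0.0429 mm
HV = 1.854*2/0.0429^2 = 2015

2015


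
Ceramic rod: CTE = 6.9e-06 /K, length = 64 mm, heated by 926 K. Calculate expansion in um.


dL = 6.9e-06 * 64 * 926 * 1000 = 408.922 um

408.922


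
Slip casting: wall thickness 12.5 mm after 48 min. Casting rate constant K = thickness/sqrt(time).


K = 12.5 / sqrt(48) = 12.5 / 6.9282 = 1.804 mm/min^0.5

1.804


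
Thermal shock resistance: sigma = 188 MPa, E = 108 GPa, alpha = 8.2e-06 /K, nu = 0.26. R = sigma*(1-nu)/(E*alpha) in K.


R = 188*(1-0.26)/(108*1000*8.2e-06) = 157 K

157


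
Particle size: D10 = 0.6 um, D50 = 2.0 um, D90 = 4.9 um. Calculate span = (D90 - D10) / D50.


Span = (4.9 - 0.6) / 2.0 = 4.3 / 2.0 = 2.15

2.15


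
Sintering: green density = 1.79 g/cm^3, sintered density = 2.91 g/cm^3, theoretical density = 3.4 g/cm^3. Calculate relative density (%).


Relative = 2.91 / 3.4 * 100 = 85.6%

85.6


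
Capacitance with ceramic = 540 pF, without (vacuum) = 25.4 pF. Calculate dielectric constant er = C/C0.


er = 540 / 25.4 = 21.26

21.26


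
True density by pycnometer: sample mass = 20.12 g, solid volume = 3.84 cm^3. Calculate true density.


TD = 20.12 / 3.84 = 5.24 g/cm^3

5.24


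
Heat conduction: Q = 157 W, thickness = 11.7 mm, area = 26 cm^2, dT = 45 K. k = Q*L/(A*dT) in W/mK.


k = 157*11.7/1000/(26/10000*45) = 15.7 W/mK

15.7


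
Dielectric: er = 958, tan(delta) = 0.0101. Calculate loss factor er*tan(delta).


Loss = 958 * 0.0101 = 9.676

9.676


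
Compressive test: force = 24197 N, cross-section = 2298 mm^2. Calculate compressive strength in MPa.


CS = 24197 / 2298 = 10.5 MPa

10.5


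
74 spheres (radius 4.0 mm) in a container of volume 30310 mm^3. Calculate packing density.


V_sphere = 4/3*pi*4.0^3 = 268.0826 mm^3
Total V = 74*268.0826 = 19838.1124 mm^3
PD = 19838.1124 / 30310 = 0.655

0.655


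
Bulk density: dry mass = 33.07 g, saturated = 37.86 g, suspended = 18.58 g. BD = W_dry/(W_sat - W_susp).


BD = 33.07 / (37.86 - 18.58) = 33.07 / 19.28 = 1.715 g/cm^3

1.715


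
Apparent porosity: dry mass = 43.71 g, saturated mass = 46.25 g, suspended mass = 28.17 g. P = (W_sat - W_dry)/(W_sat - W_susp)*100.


P = (46.25 - 43.71) / (46.25 - 28.17) * 100 = 2.54 / 18.08 * 100 = 14.0%

14.0


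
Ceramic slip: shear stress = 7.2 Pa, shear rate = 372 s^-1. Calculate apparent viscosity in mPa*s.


eta = tau/gamma * 1000 = 7.2/372 * 1000 = 19.4 mPa*s

19.4


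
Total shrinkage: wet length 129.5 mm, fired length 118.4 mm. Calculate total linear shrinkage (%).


TS = (129.5 - 118.4) / 129.5 * 100 = 8.57%

8.57


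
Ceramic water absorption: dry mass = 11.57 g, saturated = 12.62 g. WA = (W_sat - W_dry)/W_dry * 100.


WA = (12.62 - 11.57) / 11.57 * 100 = 9.08%

9.08


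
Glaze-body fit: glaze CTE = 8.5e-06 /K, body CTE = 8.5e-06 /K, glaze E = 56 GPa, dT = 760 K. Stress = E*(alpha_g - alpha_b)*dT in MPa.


Stress = 56*1000*(8.5e-06 - 8.5e-06)*760 = 0.0 MPa

0.0


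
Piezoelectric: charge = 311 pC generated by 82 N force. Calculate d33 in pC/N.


d33 = 311 / 82 = 3.8 pC/N

3.8


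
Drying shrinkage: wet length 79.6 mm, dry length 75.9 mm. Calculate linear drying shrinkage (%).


DS = (79.6 - 75.9) / 79.6 * 100 = 4.65%

4.65


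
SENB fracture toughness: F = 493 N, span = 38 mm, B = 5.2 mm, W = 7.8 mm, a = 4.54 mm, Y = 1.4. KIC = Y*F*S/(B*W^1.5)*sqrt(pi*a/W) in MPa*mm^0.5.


KIC = 1.4*493*38/(5.2*7.8^1.5)*sqrt(pi*4.54/7.8) = 313.09

313.09


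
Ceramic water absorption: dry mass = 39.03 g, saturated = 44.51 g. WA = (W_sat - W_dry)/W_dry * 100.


WA = (44.51 - 39.03) / 39.03 * 100 = 14.04%

14.04


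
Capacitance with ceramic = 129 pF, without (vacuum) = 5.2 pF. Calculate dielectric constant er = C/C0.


er = 129 / 5.2 = 24.81

24.81


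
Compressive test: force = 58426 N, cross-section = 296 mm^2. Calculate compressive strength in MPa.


CS = 58426 / 296 = 197.4 MPa

197.4


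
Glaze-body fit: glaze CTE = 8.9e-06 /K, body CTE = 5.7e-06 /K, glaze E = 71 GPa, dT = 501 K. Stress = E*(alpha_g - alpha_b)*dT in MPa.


Stress = 71*1000*(8.9e-06 - 5.7e-06)*501 = 113.8 MPa

113.8


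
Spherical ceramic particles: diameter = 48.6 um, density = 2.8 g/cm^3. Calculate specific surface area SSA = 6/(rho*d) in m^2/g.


SSA = 6 / (2.8 * 48.6) = 0.044 m^2/g

0.044


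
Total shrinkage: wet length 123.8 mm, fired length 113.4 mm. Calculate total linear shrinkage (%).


TS = (123.8 - 113.4) / 123.8 * 100 = 8.4%

8.4


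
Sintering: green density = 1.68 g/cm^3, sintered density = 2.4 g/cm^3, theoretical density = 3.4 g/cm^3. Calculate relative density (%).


Relative = 2.4 / 3.4 * 100 = 70.6%

70.6


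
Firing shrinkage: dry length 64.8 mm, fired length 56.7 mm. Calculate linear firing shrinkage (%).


FS = (64.8 - 56.7) / 64.8 * 100 = 12.5%

12.5


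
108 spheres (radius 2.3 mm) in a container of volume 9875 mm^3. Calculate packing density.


V_sphere = 4/3*pi*2.3^3 = 50.965 mm^3
Total V = 108*50.965 = 5504.22 mm^3
PD = 5504.22 / 9875 = 0.557

0.557


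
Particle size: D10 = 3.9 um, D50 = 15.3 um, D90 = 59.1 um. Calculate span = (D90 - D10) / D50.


Span = (59.1 - 3.9) / 15.3 = 55.2 / 15.3 = 3.608

3.608


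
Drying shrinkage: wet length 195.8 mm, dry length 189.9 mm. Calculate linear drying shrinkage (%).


DS = (195.8 - 189.9) / 195.8 * 100 = 3.01%

3.01


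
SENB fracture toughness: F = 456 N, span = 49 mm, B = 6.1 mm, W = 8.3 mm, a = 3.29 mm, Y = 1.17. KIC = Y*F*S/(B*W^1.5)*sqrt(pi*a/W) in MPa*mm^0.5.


KIC = 1.17*456*49/(6.1*8.3^1.5)*sqrt(pi*3.29/8.3) = 200.0

200.0


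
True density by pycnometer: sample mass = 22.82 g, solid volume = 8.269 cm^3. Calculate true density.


TD = 22.82 / 8.269 = 2.76 g/cm^3

2.76


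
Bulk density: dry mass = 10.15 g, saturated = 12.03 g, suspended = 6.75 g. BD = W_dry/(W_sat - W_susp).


BD = 10.15 / (12.03 - 6.75) = 10.15 / 5.28 = 1.922 g/cm^3

1.922


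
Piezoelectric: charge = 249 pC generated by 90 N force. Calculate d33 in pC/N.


d33 = 249 / 90 = 2.8 pC/N

2.8


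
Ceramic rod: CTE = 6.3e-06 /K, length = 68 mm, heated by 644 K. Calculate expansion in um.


dL = 6.3e-06 * 68 * 644 * 1000 = 275.89 um

275.89


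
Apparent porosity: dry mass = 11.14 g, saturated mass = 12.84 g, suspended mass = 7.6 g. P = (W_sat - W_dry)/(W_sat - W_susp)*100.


P = (12.84 - 11.14) / (12.84 - 7.6) * 100 = 1.7 / 5.24 * 100 = 32.4%

32.4


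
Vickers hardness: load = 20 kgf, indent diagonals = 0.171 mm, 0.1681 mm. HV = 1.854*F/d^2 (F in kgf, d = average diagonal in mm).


d_avg = (0.171+0.1681)/2 = 0.16955 mm
HV = 1.854*20/0.16955^2 = 1290

1290


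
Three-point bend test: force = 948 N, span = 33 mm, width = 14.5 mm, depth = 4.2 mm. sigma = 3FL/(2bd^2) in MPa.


sigma = 3*948*33/(2*14.5*4.2^2) = 183.5 MPa

183.5


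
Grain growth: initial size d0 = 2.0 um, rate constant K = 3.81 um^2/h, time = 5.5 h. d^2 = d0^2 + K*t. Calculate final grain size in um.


d^2 = 2.0^2 + 3.81*5.5 = 24.955
d = sqrt(24.955) = 5.0 um

5.0


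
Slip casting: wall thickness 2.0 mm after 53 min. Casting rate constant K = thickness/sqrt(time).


K = 2.0 / sqrt(53) = 2.0 / 7.2801 = 0.275 mm/min^0.5

0.275


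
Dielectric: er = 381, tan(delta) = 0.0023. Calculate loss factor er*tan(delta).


Loss = 381 * 0.0023 = 0.876

0.876


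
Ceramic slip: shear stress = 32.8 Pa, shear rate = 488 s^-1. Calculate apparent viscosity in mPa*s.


eta = tau/gamma * 1000 = 32.8/488 * 1000 = 67.2 mPa*s

67.2


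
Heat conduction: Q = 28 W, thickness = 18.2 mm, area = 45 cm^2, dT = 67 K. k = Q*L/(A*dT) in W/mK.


k = 28*18.2/1000/(45/10000*67) = 1.69 W/mK

1.69


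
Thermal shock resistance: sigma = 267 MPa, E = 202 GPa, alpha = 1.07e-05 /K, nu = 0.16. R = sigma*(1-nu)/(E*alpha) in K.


R = 267*(1-0.16)/(202*1000*1.07e-05) = 104 K

104


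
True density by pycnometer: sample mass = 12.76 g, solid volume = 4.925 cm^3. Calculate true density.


TD = 12.76 / 4.925 = 2.591 g/cm^3

2.591


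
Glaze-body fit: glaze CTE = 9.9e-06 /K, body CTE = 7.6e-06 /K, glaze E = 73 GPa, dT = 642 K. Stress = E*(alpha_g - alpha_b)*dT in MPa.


Stress = 73*1000*(9.9e-06 - 7.6e-06)*642 = 107.8 MPa

107.8


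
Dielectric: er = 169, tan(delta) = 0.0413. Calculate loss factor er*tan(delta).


Loss = 169 * 0.0413 = 6.98

6.98


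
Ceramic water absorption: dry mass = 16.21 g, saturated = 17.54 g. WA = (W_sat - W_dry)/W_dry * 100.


WA = (17.54 - 16.21) / 16.21 * 100 = 8.2%

8.2


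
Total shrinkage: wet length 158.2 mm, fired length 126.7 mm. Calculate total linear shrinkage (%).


TS = (158.2 - 126.7) / 158.2 * 100 = 19.91%

19.91


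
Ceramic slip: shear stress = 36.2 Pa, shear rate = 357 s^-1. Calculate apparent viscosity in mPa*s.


eta = tau/gamma * 1000 = 36.2/357 * 1000 = 101.4 mPa*s

101.4


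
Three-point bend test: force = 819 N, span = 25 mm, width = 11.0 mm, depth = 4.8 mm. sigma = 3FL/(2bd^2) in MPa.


sigma = 3*819*25/(2*11.0*4.8^2) = 121.2 MPa

121.2


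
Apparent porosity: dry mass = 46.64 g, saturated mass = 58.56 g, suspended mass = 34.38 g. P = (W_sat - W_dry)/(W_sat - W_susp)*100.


P = (58.56 - 46.64) / (58.56 - 34.38) * 100 = 11.92 / 24.18 * 100 = 49.3%

49.3


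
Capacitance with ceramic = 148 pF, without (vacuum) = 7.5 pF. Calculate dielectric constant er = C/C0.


er = 148 / 7.5 = 19.73

19.73


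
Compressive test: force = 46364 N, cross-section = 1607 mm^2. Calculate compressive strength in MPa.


CS = 46364 / 1607 = 28.9 MPa

28.9


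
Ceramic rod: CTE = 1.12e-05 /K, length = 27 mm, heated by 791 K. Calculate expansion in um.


dL = 1.12e-05 * 27 * 791 * 1000 = 239.198 um

239.198


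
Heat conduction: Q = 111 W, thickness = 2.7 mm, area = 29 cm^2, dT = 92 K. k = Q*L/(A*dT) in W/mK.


k = 111*2.7/1000/(29/10000*92) = 1.12 W/mK

1.12


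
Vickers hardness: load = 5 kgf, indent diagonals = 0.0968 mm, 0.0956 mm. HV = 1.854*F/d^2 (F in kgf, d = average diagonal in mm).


d_avg = (0.0968+0.0956)/2 = 0.0962 mm
HV = 1.854*5/0.0962^2 = 1002

1002


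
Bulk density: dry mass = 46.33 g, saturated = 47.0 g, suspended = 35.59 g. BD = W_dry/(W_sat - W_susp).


BD = 46.33 / (47.0 - 35.59) = 46.33 / 11.41 = 4.06 g/cm^3

4.06


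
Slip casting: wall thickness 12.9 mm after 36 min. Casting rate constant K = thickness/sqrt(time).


K = 12.9 / sqrt(36) = 12.9 / 6.0 = 2.15 mm/min^0.5

2.15


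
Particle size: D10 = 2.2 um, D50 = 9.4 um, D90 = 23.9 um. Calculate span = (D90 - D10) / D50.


Span = (23.9 - 2.2) / 9.4 = 21.7 / 9.4 = 2.309

2.309


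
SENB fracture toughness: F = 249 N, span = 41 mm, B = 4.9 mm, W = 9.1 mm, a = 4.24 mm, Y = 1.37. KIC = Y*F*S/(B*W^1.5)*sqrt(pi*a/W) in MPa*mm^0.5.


KIC = 1.37*249*41/(4.9*9.1^1.5)*sqrt(pi*4.24/9.1) = 125.8

125.8


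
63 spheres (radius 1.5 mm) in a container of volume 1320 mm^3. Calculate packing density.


V_sphere = 4/3*pi*1.5^3 = 14.1372 mm^3
Total V = 63*14.1372 = 890.6436 mm^3
PD = 890.6436 / 1320 = 0.675

0.675


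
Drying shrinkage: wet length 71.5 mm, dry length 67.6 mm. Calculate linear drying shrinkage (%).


DS = (71.5 - 67.6) / 71.5 * 100 = 5.45%

5.45


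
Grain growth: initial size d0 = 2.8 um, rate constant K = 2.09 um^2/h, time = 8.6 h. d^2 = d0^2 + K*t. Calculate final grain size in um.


d^2 = 2.8^2 + 2.09*8.6 = 25.814
d = sqrt(25.814) = 5.08 um

5.08


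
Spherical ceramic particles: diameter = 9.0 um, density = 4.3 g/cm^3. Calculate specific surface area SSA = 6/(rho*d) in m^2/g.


SSA = 6 / (4.3 * 9.0) = 0.155 m^2/g

0.155


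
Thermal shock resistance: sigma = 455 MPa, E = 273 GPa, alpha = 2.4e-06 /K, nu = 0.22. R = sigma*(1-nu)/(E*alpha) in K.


R = 455*(1-0.22)/(273*1000*2.4e-06) = 542 K

542


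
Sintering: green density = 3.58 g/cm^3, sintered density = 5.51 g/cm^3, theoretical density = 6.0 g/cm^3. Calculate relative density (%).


Relative = 5.51 / 6.0 * 100 = 91.8%

91.8


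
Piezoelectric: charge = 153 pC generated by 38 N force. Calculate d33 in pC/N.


d33 = 153 / 38 = 4.0 pC/N

4.0


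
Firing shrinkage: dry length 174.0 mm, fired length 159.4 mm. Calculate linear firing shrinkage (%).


FS = (174.0 - 159.4) / 174.0 * 100 = 8.39%

8.39


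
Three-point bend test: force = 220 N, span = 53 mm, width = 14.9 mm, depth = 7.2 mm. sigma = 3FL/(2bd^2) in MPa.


sigma = 3*220*53/(2*14.9*7.2^2) = 22.6 MPa

22.6


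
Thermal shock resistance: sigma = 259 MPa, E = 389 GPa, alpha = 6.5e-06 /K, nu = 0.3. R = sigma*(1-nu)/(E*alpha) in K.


R = 259*(1-0.3)/(389*1000*6.5e-06) = 72 K

72


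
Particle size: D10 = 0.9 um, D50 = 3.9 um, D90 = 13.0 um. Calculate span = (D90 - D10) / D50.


Span = (13.0 - 0.9) / 3.9 = 12.1 / 3.9 = 3.103

3.103


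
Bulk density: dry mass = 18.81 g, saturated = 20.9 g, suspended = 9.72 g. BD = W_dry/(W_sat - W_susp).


BD = 18.81 / (20.9 - 9.72) = 18.81 / 11.18 = 1.682 g/cm^3

1.682


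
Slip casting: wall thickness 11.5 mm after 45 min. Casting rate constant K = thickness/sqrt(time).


K = 11.5 / sqrt(45) = 11.5 / 6.7082 = 1.714 mm/min^0.5

1.714


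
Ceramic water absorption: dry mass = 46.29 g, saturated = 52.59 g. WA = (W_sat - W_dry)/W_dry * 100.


WA = (52.59 - 46.29) / 46.29 * 100 = 13.61%

13.61


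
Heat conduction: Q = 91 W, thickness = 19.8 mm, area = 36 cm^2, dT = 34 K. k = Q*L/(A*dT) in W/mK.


k = 91*19.8/1000/(36/10000*34) = 14.72 W/mK

14.72


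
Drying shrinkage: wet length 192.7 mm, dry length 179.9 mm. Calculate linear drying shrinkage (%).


DS = (192.7 - 179.9) / 192.7 * 100 = 6.64%

6.64


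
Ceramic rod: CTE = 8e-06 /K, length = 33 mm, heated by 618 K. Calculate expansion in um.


dL = 8e-06 * 33 * 618 * 1000 = 163.152 um

163.152


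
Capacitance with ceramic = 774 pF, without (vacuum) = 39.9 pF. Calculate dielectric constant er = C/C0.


er = 774 / 39.9 = 19.4

19.4


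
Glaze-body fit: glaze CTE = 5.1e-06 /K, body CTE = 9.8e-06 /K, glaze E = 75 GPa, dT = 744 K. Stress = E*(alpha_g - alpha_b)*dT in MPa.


Stress = 75*1000*(5.1e-06 - 9.8e-06)*744 = -262.3 MPa

-262.3


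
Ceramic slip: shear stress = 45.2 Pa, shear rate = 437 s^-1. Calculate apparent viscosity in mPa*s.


eta = tau/gamma * 1000 = 45.2/437 * 1000 = 103.4 mPa*s

103.4


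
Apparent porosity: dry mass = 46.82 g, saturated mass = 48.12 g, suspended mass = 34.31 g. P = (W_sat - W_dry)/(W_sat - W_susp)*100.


P = (48.12 - 46.82) / (48.12 - 34.31) * 100 = 1.3 / 13.81 * 100 = 9.4%

9.4


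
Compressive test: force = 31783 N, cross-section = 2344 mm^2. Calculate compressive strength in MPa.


CS = 31783 / 2344 = 13.6 MPa

13.6


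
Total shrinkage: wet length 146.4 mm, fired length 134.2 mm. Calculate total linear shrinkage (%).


TS = (146.4 - 134.2) / 146.4 * 100 = 8.33%

8.33


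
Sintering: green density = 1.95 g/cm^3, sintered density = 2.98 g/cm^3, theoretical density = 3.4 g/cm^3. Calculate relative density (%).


Relative = 2.98 / 3.4 * 100 = 87.6%

87.6


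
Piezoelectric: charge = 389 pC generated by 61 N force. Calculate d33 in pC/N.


d33 = 389 / 61 = 6.4 pC/N

6.4


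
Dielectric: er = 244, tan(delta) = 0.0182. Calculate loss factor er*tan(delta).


Loss = 244 * 0.0182 = 4.441

4.441


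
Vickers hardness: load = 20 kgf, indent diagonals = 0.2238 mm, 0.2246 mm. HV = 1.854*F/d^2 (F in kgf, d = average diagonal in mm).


d_avg = (0.2238+0.2246)/2 = 0.2242 mm
HV = 1.854*20/0.2242^2 = 738

738


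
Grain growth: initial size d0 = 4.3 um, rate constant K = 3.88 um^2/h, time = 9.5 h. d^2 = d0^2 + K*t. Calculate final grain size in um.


d^2 = 4.3^2 + 3.88*9.5 = 55.35
d = sqrt(55.35) = 7.44 um

7.44


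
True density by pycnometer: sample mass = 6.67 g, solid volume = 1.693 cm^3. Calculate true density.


TD = 6.67 / 1.693 = 3.94 g/cm^3

3.94


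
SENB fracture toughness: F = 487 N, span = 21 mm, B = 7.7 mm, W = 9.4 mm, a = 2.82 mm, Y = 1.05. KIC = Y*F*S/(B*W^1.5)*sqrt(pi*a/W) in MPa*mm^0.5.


KIC = 1.05*487*21/(7.7*9.4^1.5)*sqrt(pi*2.82/9.4) = 46.98

46.98


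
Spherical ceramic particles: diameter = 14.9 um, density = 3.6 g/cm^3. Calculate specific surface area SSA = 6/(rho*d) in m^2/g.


SSA = 6 / (3.6 * 14.9) = 0.112 m^2/g

0.112


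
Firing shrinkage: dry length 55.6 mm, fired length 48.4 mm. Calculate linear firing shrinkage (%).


FS = (55.6 - 48.4) / 55.6 * 100 = 12.95%

12.95


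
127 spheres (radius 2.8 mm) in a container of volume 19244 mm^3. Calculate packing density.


V_sphere = 4/3*pi*2.8^3 = 91.9523 mm^3
Total V = 127*91.9523 = 11677.9421 mm^3
PD = 11677.9421 / 19244 = 0.607

0.607


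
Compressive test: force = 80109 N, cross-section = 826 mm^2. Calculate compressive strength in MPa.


CS = 80109 / 826 = 97.0 MPa

97.0


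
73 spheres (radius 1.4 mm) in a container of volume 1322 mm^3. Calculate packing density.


V_sphere = 4/3*pi*1.4^3 = 11.494 mm^3
Total V = 73*11.494 = 839.062 mm^3
PD = 839.062 / 1322 = 0.635

0.635


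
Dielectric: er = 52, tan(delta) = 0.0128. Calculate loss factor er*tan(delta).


Loss = 52 * 0.0128 = 0.666

0.666


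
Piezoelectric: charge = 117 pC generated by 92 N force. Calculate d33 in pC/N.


d33 = 117 / 92 = 1.3 pC/N

1.3


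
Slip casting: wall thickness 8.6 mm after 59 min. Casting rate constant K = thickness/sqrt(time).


K = 8.6 / sqrt(59) = 8.6 / 7.6811 = 1.12 mm/min^0.5

1.12


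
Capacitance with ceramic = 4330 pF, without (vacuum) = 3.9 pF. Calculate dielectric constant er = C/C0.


er = 4330 / 3.9 = 1110.26

1110.26


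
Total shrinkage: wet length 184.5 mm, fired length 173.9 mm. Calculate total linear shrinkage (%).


TS = (184.5 - 173.9) / 184.5 * 100 = 5.75%

5.75


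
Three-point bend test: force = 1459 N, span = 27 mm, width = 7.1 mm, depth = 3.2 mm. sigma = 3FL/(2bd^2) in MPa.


sigma = 3*1459*27/(2*7.1*3.2^2) = 812.7 MPa

812.7


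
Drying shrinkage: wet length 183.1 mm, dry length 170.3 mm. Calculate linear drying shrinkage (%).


DS = (183.1 - 170.3) / 183.1 * 100 = 6.99%

6.99


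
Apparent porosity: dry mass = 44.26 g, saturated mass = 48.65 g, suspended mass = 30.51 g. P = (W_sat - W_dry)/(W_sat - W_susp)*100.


P = (48.65 - 44.26) / (48.65 - 30.51) * 100 = 4.39 / 18.14 * 100 = 24.2%

24.2


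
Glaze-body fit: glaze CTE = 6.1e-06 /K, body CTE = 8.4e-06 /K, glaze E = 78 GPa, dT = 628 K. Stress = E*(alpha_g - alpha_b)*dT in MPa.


Stress = 78*1000*(6.1e-06 - 8.4e-06)*628 = -112.7 MPa

-112.7


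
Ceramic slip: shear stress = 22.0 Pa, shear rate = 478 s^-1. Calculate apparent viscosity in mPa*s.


eta = tau/gamma * 1000 = 22.0/478 * 1000 = 46.0 mPa*s

46.0


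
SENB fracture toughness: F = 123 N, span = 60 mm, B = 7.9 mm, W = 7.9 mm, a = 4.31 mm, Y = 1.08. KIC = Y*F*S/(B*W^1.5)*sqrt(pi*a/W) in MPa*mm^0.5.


KIC = 1.08*123*60/(7.9*7.9^1.5)*sqrt(pi*4.31/7.9) = 59.49

59.49


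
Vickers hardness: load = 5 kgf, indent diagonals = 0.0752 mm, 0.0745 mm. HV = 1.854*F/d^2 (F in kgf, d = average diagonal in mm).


d_avg = (0.0752+0.0745)/2 = 0.07485 mm
HV = 1.854*5/0.07485^2 = 1655

1655


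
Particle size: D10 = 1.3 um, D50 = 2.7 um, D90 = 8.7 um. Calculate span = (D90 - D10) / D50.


Span = (8.7 - 1.3) / 2.7 = 7.4 / 2.7 = 2.741

2.741


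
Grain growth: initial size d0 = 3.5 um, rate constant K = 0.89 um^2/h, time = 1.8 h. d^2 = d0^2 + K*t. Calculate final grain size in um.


d^2 = 3.5^2 + 0.89*1.8 = 13.852
d = sqrt(13.852) = 3.72 um

3.72


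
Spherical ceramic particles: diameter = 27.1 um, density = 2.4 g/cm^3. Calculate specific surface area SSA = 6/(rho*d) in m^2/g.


SSA = 6 / (2.4 * 27.1) = 0.092 m^2/g

0.092


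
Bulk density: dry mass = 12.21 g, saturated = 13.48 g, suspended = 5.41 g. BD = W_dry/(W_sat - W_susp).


BD = 12.21 / (13.48 - 5.41) = 12.21 / 8.07 = 1.513 g/cm^3

1.513


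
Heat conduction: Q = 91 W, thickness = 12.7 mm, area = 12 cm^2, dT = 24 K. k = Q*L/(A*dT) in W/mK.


k = 91*12.7/1000/(12/10000*24) = 40.13 W/mK

40.13


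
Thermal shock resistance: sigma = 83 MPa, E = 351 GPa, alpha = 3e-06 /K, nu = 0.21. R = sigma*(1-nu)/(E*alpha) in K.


R = 83*(1-0.21)/(351*1000*3e-06) = 62 K

62


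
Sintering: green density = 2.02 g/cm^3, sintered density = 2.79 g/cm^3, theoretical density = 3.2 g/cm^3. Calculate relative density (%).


Relative = 2.79 / 3.2 * 100 = 87.2%

87.2


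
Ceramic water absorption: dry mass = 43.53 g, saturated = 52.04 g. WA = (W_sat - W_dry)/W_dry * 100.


WA = (52.04 - 43.53) / 43.53 * 100 = 19.55%

19.55


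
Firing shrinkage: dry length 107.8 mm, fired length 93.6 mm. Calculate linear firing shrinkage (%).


FS = (107.8 - 93.6) / 107.8 * 100 = 13.17%

13.17


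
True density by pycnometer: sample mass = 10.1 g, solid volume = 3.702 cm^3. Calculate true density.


TD = 10.1 / 3.702 = 2.728 g/cm^3

2.728


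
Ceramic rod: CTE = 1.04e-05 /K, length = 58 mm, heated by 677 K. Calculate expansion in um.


dL = 1.04e-05 * 58 * 677 * 1000 = 408.366 um

408.366


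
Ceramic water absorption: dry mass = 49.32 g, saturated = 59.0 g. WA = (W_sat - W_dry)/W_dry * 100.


WA = (59.0 - 49.32) / 49.32 * 100 = 19.63%

19.63


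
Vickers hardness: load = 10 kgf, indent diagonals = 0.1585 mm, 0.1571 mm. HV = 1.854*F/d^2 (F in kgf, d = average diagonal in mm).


d_avg = (0.1585+0.1571)/2 = 0.1578 mm
HV = 1.854*10/0.1578^2 = 745

745


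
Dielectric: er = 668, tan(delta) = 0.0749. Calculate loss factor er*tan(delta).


Loss = 668 * 0.0749 = 50.033

50.033


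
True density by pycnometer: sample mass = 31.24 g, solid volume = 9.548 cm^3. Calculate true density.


TD = 31.24 / 9.548 = 3.272 g/cm^3

3.272


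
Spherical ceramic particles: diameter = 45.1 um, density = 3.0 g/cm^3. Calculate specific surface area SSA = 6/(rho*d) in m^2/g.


SSA = 6 / (3.0 * 45.1) = 0.044 m^2/g

0.044


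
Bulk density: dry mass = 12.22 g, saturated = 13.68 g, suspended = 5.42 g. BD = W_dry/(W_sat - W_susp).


BD = 12.22 / (13.68 - 5.42) = 12.22 / 8.26 = 1.479 g/cm^3

1.479


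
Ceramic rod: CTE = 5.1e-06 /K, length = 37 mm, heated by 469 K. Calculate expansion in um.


dL = 5.1e-06 * 37 * 469 * 1000 = 88.5 um

88.5


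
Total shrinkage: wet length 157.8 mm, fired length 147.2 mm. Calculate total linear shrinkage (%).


TS = (157.8 - 147.2) / 157.8 * 100 = 6.72%

6.72


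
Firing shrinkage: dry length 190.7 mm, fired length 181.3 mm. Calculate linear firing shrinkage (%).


FS = (190.7 - 181.3) / 190.7 * 100 = 4.93%

4.93


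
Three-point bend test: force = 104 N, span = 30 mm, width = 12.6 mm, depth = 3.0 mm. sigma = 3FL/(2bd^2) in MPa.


sigma = 3*104*30/(2*12.6*3.0^2) = 41.3 MPa

41.3


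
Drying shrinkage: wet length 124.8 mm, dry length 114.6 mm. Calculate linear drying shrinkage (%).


DS = (124.8 - 114.6) / 124.8 * 100 = 8.17%

8.17


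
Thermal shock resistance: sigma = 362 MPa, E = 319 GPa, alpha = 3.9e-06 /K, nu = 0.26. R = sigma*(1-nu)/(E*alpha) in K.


R = 362*(1-0.26)/(319*1000*3.9e-06) = 215 K

215


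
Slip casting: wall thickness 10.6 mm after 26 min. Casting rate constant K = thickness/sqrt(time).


K = 10.6 / sqrt(26) = 10.6 / 5.099 = 2.079 mm/min^0.5

2.079


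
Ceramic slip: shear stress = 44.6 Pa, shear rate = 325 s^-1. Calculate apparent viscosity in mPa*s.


eta = tau/gamma * 1000 = 44.6/325 * 1000 = 137.2 mPa*s

137.2


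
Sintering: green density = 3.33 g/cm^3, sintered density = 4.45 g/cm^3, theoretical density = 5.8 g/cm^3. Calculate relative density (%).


Relative = 4.45 / 5.8 * 100 = 76.7%

76.7


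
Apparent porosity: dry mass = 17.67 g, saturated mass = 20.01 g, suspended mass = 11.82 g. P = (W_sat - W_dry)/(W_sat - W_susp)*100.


P = (20.01 - 17.67) / (20.01 - 11.82) * 100 = 2.34 / 8.19 * 100 = 28.6%

28.6


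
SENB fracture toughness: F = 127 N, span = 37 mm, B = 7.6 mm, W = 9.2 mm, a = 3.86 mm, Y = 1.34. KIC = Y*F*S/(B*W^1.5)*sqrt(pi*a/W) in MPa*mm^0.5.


KIC = 1.34*127*37/(7.6*9.2^1.5)*sqrt(pi*3.86/9.2) = 34.09

34.09


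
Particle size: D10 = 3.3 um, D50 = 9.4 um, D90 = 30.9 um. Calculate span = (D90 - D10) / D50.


Span = (30.9 - 3.3) / 9.4 = 27.6 / 9.4 = 2.936

2.936


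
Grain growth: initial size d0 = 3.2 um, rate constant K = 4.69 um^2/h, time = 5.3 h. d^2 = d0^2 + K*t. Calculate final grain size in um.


d^2 = 3.2^2 + 4.69*5.3 = 35.097
d = sqrt(35.097) = 5.92 um

5.92


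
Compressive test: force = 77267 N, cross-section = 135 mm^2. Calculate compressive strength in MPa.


CS = 77267 / 135 = 572.3 MPa

572.3


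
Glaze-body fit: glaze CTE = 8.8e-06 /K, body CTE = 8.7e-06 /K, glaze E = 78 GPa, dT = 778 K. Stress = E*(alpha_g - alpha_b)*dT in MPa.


Stress = 78*1000*(8.8e-06 - 8.7e-06)*778 = 6.1 MPa

6.1


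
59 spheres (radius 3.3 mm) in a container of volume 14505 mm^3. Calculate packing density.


V_sphere = 4/3*pi*3.3^3 = 150.5326 mm^3
Total V = 59*150.5326 = 8881.4234 mm^3
PD = 8881.4234 / 14505 = 0.612

0.612


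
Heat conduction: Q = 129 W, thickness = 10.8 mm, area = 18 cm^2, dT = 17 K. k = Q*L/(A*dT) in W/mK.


k = 129*10.8/1000/(18/10000*17) = 45.53 W/mK

45.53


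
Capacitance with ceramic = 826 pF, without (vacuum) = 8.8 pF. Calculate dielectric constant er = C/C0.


er = 826 / 8.8 = 93.86

93.86


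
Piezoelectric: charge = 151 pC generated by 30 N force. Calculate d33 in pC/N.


d33 = 151 / 30 = 5.0 pC/N

5.0


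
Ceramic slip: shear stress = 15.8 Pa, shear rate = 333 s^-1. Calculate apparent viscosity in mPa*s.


eta = tau/gamma * 1000 = 15.8/333 * 1000 = 47.4 mPa*s

47.4


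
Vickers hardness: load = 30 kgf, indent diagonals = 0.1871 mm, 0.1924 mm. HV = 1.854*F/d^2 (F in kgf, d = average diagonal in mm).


d_avg = (0.1871+0.1924)/2 = 0.18975 mm
HV = 1.854*30/0.18975^2 = 1545

1545


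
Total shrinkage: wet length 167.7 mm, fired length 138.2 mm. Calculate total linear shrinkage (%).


TS = (167.7 - 138.2) / 167.7 * 100 = 17.59%

17.59


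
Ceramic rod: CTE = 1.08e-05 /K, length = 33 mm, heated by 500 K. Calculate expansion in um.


dL = 1.08e-05 * 33 * 500 * 1000 = 178.2 um

178.2


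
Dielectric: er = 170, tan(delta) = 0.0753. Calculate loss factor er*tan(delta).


Loss = 170 * 0.0753 = 12.801

12.801


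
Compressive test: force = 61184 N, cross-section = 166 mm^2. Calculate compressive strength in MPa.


CS = 61184 / 166 = 368.6 MPa

368.6


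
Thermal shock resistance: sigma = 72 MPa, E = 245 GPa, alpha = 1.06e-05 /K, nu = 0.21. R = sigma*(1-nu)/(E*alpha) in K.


R = 72*(1-0.21)/(245*1000*1.06e-05) = 22 K

22


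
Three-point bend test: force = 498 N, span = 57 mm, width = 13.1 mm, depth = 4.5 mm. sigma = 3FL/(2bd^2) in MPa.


sigma = 3*498*57/(2*13.1*4.5^2) = 160.5 MPa

160.5


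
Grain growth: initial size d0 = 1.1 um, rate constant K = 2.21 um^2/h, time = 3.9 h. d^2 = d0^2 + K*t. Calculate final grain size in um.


d^2 = 1.1^2 + 2.21*3.9 = 9.829
d = sqrt(9.829) = 3.14 um

3.14


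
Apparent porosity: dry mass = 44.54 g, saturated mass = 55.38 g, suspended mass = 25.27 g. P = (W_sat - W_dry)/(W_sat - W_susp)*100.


P = (55.38 - 44.54) / (55.38 - 25.27) * 100 = 10.84 / 30.11 * 100 = 36.0%

36.0


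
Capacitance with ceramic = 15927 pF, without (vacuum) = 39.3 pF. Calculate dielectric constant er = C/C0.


er = 15927 / 39.3 = 405.27

405.27


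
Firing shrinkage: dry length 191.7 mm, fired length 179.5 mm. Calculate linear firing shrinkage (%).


FS = (191.7 - 179.5) / 191.7 * 100 = 6.36%

6.36


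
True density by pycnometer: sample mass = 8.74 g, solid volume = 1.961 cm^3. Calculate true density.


TD = 8.74 / 1.961 = 4.457 g/cm^3

4.457


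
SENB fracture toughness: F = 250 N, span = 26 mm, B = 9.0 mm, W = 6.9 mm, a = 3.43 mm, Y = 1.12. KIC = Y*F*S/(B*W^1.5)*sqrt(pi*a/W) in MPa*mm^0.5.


KIC = 1.12*250*26/(9.0*6.9^1.5)*sqrt(pi*3.43/6.9) = 55.77

55.77


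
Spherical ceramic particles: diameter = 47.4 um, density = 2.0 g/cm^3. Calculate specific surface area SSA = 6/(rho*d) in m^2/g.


SSA = 6 / (2.0 * 47.4) = 0.063 m^2/g

0.063


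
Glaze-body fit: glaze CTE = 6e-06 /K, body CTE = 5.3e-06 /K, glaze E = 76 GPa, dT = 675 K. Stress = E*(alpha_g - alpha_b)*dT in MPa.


Stress = 76*1000*(6e-06 - 5.3e-06)*675 = 35.9 MPa

35.9


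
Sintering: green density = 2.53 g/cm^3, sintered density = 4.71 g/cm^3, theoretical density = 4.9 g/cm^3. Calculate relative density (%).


Relative = 4.71 / 4.9 * 100 = 96.1%

96.1


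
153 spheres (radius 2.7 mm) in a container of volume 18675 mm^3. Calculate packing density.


V_sphere = 4/3*pi*2.7^3 = 82.448 mm^3
Total V = 153*82.448 = 12614.544 mm^3
PD = 12614.544 / 18675 = 0.675

0.675


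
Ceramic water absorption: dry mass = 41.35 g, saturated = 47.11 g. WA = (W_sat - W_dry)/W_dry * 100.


WA = (47.11 - 41.35) / 41.35 * 100 = 13.93%

13.93


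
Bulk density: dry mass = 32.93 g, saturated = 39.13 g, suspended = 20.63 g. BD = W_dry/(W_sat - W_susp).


BD = 32.93 / (39.13 - 20.63) = 32.93 / 18.5 = 1.78 g/cm^3

1.78


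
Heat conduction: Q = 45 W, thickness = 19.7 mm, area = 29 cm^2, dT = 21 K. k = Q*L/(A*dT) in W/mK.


k = 45*19.7/1000/(29/10000*21) = 14.56 W/mK

14.56


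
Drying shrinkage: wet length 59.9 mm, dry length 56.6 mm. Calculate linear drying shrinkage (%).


DS = (59.9 - 56.6) / 59.9 * 100 = 5.51%

5.51


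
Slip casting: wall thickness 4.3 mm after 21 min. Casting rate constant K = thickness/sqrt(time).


K = 4.3 / sqrt(21) = 4.3 / 4.5826 = 0.938 mm/min^0.5

0.938


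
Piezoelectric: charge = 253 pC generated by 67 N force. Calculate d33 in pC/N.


d33 = 253 / 67 = 3.8 pC/N

3.8


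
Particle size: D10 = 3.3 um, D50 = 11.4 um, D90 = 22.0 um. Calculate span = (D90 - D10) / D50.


Span = (22.0 - 3.3) / 11.4 = 18.7 / 11.4 = 1.64

1.64


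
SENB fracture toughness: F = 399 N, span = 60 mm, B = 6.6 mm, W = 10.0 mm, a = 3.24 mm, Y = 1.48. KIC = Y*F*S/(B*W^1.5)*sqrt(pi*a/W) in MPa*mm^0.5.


KIC = 1.48*399*60/(6.6*10.0^1.5)*sqrt(pi*3.24/10.0) = 171.27

171.27


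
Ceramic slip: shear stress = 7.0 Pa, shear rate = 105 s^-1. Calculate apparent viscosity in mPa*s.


eta = tau/gamma * 1000 = 7.0/105 * 1000 = 66.7 mPa*s

66.7


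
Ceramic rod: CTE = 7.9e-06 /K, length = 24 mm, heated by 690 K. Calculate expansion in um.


dL = 7.9e-06 * 24 * 690 * 1000 = 130.824 um

130.824


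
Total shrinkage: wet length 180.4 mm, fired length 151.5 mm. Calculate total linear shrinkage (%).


TS = (180.4 - 151.5) / 180.4 * 100 = 16.02%

16.02


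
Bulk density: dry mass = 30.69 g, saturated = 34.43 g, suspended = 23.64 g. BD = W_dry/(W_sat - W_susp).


BD = 30.69 / (34.43 - 23.64) = 30.69 / 10.79 = 2.844 g/cm^3

2.844


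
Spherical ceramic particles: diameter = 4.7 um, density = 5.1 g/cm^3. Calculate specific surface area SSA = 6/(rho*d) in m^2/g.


SSA = 6 / (5.1 * 4.7) = 0.25 m^2/g

0.25


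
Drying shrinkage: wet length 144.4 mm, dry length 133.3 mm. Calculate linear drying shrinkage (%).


DS = (144.4 - 133.3) / 144.4 * 100 = 7.69%

7.69


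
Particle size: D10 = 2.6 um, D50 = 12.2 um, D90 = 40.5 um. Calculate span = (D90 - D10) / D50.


Span = (40.5 - 2.6) / 12.2 = 37.9 / 12.2 = 3.107

3.107


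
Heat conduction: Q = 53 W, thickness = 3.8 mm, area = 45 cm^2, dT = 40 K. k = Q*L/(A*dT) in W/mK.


k = 53*3.8/1000/(45/10000*40) = 1.12 W/mK

1.12


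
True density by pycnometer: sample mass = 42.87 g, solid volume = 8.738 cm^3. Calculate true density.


TD = 42.87 / 8.738 = 4.906 g/cm^3

4.906


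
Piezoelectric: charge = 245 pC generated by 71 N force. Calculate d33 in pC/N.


d33 = 245 / 71 = 3.5 pC/N

3.5


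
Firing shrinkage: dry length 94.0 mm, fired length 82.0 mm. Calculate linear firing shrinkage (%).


FS = (94.0 - 82.0) / 94.0 * 100 = 12.77%

12.77


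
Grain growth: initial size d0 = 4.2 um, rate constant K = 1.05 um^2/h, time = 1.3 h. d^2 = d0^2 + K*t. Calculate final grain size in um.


d^2 = 4.2^2 + 1.05*1.3 = 19.005
d = sqrt(19.005) = 4.36 um

4.36


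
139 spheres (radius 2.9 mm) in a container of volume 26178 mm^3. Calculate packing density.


V_sphere = 4/3*pi*2.9^3 = 102.1604 mm^3
Total V = 139*102.1604 = 14200.2956 mm^3
PD = 14200.2956 / 26178 = 0.542

0.542


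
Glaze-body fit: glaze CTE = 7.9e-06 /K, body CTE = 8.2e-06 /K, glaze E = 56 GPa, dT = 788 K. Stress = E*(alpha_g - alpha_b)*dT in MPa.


Stress = 56*1000*(7.9e-06 - 8.2e-06)*788 = -13.2 MPa

-13.2


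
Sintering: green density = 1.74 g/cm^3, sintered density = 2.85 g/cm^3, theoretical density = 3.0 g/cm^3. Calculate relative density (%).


Relative = 2.85 / 3.0 * 100 = 95.0%

95.0


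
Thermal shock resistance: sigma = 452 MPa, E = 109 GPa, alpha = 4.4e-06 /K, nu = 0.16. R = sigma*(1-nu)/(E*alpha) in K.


R = 452*(1-0.16)/(109*1000*4.4e-06) = 792 K

792


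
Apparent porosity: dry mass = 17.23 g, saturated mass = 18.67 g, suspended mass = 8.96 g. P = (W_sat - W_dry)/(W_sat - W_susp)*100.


P = (18.67 - 17.23) / (18.67 - 8.96) * 100 = 1.44 / 9.71 * 100 = 14.8%

14.8


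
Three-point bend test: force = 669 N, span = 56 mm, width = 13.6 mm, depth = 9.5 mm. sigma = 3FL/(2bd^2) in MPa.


sigma = 3*669*56/(2*13.6*9.5^2) = 45.8 MPa

45.8


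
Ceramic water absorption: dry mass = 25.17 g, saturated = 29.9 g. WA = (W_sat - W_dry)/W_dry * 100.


WA = (29.9 - 25.17) / 25.17 * 100 = 18.79%

18.79


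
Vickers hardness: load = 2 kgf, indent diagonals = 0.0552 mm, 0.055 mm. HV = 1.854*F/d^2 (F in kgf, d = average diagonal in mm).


d_avg = (0.0552+0.055)/2 = 0.0551 mm
HV = 1.854*2/0.0551^2 = 1221

1221


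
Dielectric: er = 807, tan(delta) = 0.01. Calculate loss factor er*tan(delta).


Loss = 807 * 0.01 = 8.07

8.07


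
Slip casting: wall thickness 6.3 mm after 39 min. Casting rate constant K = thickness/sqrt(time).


K = 6.3 / sqrt(39) = 6.3 / 6.245 = 1.009 mm/min^0.5

1.009


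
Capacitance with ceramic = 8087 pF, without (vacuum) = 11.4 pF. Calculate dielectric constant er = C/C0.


er = 8087 / 11.4 = 709.39

709.39


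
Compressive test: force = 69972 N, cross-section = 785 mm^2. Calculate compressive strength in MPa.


CS = 69972 / 785 = 89.1 MPa

89.1


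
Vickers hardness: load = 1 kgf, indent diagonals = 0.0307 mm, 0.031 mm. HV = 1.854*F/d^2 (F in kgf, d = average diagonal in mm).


d_avg = (0.0307+0.031)/2 = 0.03085 mm
HV = 1.854*1/0.03085^2 = 1948

1948


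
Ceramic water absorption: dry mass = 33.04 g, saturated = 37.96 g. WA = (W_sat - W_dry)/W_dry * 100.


WA = (37.96 - 33.04) / 33.04 * 100 = 14.89%

14.89


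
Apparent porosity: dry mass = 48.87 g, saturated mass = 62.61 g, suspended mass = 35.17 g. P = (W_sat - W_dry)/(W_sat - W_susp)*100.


P = (62.61 - 48.87) / (62.61 - 35.17) * 100 = 13.74 / 27.44 * 100 = 50.1%

50.1


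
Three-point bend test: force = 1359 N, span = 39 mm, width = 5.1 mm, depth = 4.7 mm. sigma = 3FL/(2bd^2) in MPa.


sigma = 3*1359*39/(2*5.1*4.7^2) = 705.7 MPa

705.7


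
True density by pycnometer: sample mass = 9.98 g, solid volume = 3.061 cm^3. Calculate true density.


TD = 9.98 / 3.061 = 3.26 g/cm^3

3.26


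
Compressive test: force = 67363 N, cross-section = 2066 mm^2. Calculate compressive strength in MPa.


CS = 67363 / 2066 = 32.6 MPa

32.6


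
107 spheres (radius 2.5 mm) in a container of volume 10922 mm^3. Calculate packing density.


V_sphere = 4/3*pi*2.5^3 = 65.4498 mm^3
Total V = 107*65.4498 = 7003.1286 mm^3
PD = 7003.1286 / 10922 = 0.641

0.641


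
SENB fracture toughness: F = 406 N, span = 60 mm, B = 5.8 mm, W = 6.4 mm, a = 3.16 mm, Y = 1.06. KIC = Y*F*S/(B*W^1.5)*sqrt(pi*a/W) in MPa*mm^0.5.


KIC = 1.06*406*60/(5.8*6.4^1.5)*sqrt(pi*3.16/6.4) = 342.46

342.46


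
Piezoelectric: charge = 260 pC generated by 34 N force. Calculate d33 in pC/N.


d33 = 260 / 34 = 7.6 pC/N

7.6


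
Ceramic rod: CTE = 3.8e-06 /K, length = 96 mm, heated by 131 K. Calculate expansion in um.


dL = 3.8e-06 * 96 * 131 * 1000 = 47.789 um

47.789


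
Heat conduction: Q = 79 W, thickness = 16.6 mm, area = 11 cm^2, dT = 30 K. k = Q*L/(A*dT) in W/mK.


k = 79*16.6/1000/(11/10000*30) = 39.74 W/mK

39.74


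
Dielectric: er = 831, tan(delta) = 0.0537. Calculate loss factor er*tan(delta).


Loss = 831 * 0.0537 = 44.625

44.625


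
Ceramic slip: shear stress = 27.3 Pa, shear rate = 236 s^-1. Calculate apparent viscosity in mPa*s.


eta = tau/gamma * 1000 = 27.3/236 * 1000 = 115.7 mPa*s

115.7


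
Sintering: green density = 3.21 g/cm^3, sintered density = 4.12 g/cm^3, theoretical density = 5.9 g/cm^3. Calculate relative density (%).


Relative = 4.12 / 5.9 * 100 = 69.8%

69.8


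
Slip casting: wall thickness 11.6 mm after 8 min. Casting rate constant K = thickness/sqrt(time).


K = 11.6 / sqrt(8) = 11.6 / 2.8284 = 4.101 mm/min^0.5

4.101


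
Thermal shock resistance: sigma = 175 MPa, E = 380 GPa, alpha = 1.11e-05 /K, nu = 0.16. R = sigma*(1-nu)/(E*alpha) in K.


R = 175*(1-0.16)/(380*1000*1.11e-05) = 35 K

35


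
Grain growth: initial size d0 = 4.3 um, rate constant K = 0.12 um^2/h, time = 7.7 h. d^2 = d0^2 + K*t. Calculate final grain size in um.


d^2 = 4.3^2 + 0.12*7.7 = 19.414
d = sqrt(19.414) = 4.41 um

4.41


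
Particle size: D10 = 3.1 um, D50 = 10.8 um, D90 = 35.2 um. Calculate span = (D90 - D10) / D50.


Span = (35.2 - 3.1) / 10.8 = 32.1 / 10.8 = 2.972

2.972


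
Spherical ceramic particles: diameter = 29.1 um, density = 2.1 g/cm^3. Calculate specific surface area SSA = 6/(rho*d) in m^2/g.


SSA = 6 / (2.1 * 29.1) = 0.098 m^2/g

0.098


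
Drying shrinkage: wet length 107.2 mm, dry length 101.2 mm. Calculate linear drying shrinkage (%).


DS = (107.2 - 101.2) / 107.2 * 100 = 5.6%

5.6


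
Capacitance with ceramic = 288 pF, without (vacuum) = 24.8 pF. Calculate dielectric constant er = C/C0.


er = 288 / 24.8 = 11.61

11.61


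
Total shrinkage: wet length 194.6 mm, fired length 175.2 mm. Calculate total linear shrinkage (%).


TS = (194.6 - 175.2) / 194.6 * 100 = 9.97%

9.97


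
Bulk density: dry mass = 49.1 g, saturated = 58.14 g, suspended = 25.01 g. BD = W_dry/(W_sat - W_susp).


BD = 49.1 / (58.14 - 25.01) = 49.1 / 33.13 = 1.482 g/cm^3

1.482
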